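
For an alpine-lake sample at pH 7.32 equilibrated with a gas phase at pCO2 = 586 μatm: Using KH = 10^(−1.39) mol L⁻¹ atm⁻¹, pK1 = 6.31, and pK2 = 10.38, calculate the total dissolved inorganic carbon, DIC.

DIC = 0.268 mmol/L

[CO2*] = KH · pCO2 = 10^(−1.39) × 586×10^-6 = 2.387×10^-5 mol/L
α₀ = 1/(1 + K1/[H⁺] + K1K2/[H⁺]²) = 1/(1 + 10^+1.01 + 10^-2.05) = 0.08895
DIC = [CO2*]/α₀ = 2.387×10^-5 / 0.08895 = 0.268 mmol/L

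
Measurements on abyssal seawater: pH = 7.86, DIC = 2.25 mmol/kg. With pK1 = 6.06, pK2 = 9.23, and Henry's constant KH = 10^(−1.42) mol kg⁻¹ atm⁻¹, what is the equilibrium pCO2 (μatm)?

pCO2 = 886 μatm

α₀ = 1 / (1 + K1/[H⁺] + K1K2/[H⁺]²) = 1 / (1 + 10^+1.80 + 10^+0.43)
   = 1 / (1 + 63.096 + 2.6915) = 1/66.787 = 0.01497
[CO2*] = α₀ × DIC = 0.01497 × 2.25 = 0.03369 mmol/kg
pCO2 = [CO2*]/KH = 3.369×10^-5 / 3.802×10^-2 = 886 μatm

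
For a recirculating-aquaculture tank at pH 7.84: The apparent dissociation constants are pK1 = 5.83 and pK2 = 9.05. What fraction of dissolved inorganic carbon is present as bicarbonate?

α₁ = 1 / (1 + [H⁺]/K1 + K2/[H⁺]) = 1 / (1 + 10^-2.01 + 10^-1.21)
   = 1 / (1 + 0.0097724 + 0.061660) = 1/1.0714 = 0.9333

α₁ = 0.933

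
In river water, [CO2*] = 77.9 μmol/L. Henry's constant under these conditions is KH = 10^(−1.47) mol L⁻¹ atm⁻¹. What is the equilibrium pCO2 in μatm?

pCO2 = 2300 μatm

KH = 10^(−1.47) = 3.388×10^-2 mol L⁻¹ atm⁻¹
pCO2 = [CO2*]/KH = 77.9×10^-6 / 3.388×10^-2 = 2.30×10^-3 atm = 2300 μatm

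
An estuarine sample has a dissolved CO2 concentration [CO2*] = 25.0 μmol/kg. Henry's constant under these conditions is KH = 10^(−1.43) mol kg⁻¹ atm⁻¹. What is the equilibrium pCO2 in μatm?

pCO2 = 673 μatm

KH = 10^(−1.43) = 3.715×10^-2 mol kg⁻¹ atm⁻¹
pCO2 = [CO2*]/KH = 25.0×10^-6 / 3.715×10^-2 = 6.73×10^-4 atm = 673 μatm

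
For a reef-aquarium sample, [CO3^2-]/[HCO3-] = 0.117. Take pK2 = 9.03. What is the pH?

From K2 = [H⁺][CO3^2-]/[HCO3-]:  pH = pK2 + log₁₀([CO3^2-]/[HCO3-])
log₁₀(0.117) = -0.932
pH = 9.03 + (-0.932) = 8.10

pH = 8.10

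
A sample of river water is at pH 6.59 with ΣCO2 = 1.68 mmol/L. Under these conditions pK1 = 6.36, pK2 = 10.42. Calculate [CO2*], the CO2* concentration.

α₀ = 1 / (1 + K1/[H⁺] + K1K2/[H⁺]²) = 1 / (1 + 10^+0.23 + 10^-3.60)
   = 1 / (1 + 1.6982 + 0.00025119) = 1/2.6985 = 0.3706
[CO2*] = α₀ × DIC = 0.3706 × 1.68 = 0.623 mmol/L

[CO2*] = 0.623 mmol/L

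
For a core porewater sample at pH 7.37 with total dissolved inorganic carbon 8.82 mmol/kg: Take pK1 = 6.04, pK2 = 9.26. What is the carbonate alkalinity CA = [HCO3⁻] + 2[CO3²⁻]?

CA = 8.54 mmol/kg

CA = [HCO3⁻] + 2[CO3²⁻] = (α₁ + 2α₂)·DIC
At pH 7.37: [H⁺]/K1 = 10^-1.33 = 0.046774, K2/[H⁺] = 10^-1.89 = 0.012882
α₁ = 1/(1 + 0.046774 + 0.012882) = 1/1.0597 = 0.9437; α₂ = α₁·K2/[H⁺] = 0.01216
α₁ + 2α₂ = 0.9680
CA = 0.9680 × 8.82 = 8.54 mmol/kg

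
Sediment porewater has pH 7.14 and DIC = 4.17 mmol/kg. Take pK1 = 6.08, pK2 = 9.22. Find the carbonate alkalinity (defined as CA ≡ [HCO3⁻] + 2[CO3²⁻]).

CA = [HCO3⁻] + 2[CO3²⁻] = (α₁ + 2α₂)·DIC
At pH 7.14: [H⁺]/K1 = 10^-1.06 = 0.087096, K2/[H⁺] = 10^-2.08 = 0.0083176
α₁ = 1/(1 + 0.087096 + 0.0083176) = 1/1.0954 = 0.9129; α₂ = α₁·K2/[H⁺] = 0.007593
α₁ + 2α₂ = 0.9281
CA = 0.9281 × 4.17 = 3.87 mmol/kg

CA = 3.87 mmol/kg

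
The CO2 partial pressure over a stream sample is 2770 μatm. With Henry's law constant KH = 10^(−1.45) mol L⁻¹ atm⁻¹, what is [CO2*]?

[CO2*] = 98.3 μmol/L

KH = 10^(−1.45) = 3.548×10^-2 mol L⁻¹ atm⁻¹
[CO2*] = KH · pCO2 = 3.548×10^-2 × 2770×10^-6 atm = 9.83×10^-5 mol/L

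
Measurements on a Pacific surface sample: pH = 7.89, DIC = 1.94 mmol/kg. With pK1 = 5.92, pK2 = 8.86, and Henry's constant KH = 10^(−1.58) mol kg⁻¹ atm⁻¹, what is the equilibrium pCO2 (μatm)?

pCO2 = 707 μatm

α₀ = 1 / (1 + K1/[H⁺] + K1K2/[H⁺]²) = 1 / (1 + 10^+1.97 + 10^+1.00)
   = 1 / (1 + 93.325 + 10.000) = 1/104.33 = 0.009585
[CO2*] = α₀ × DIC = 0.009585 × 1.94 = 0.01860 mmol/kg = 18.60 μmol/kg
pCO2 = [CO2*]/KH = 1.860×10^-5 / 2.630×10^-2 = 707 μatm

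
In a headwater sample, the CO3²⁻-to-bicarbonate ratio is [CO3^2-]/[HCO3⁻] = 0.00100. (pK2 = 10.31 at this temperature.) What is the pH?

pH = 7.31

From K2 = [H⁺][CO3^2-]/[HCO3⁻]:  pH = pK2 + log₁₀([CO3^2-]/[HCO3⁻])
log₁₀(0.00100) = -3.000
pH = 10.31 + (-3.000) = 7.31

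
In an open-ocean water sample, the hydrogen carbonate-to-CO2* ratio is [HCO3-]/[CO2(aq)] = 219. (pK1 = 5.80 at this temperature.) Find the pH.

From K1 = [H⁺][HCO3-]/[CO2(aq)]:  pH = pK1 + log₁₀([HCO3-]/[CO2(aq)])
log₁₀(219) = +2.340
pH = 5.80 + (+2.340) = 8.14

pH = 8.14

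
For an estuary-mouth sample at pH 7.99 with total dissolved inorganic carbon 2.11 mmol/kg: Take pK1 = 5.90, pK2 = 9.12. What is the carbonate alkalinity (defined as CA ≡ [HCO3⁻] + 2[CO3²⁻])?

CA = 2.24 mmol/kg

CA = [HCO3⁻] + 2[CO3²⁻] = (α₁ + 2α₂)·DIC
At pH 7.99: [H⁺]/K1 = 10^-2.09 = 0.0081283, K2/[H⁺] = 10^-1.13 = 0.074131
α₁ = 1/(1 + 0.0081283 + 0.074131) = 1/1.0823 = 0.9240; α₂ = α₁·K2/[H⁺] = 0.06850
α₁ + 2α₂ = 1.0610
CA = 1.0610 × 2.11 = 2.24 mmol/kg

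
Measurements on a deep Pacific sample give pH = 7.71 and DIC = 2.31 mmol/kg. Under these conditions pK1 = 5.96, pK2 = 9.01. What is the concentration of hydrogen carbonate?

[HCO3⁻] = 2.16 mmol/kg

α₁ = 1 / (1 + [H⁺]/K1 + K2/[H⁺]) = 1 / (1 + 10^-1.75 + 10^-1.30)
   = 1 / (1 + 0.017783 + 0.050119) = 1/1.0679 = 0.9364
[HCO3⁻] = α₁ × DIC = 0.9364 × 2.31 = 2.16 mmol/kg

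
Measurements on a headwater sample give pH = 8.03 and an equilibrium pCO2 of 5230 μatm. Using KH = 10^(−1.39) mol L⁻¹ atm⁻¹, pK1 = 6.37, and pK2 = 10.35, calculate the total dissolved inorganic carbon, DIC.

[CO2*] = KH · pCO2 = 10^(−1.39) × 5230×10^-6 = 2.131×10^-4 mol/L
α₀ = 1/(1 + K1/[H⁺] + K1K2/[H⁺]²) = 1/(1 + 10^+1.66 + 10^-0.66) = 0.02131
DIC = [CO2*]/α₀ = 2.131×10^-4 / 0.02131 = 10.0 mmol/L

DIC = 10.0 mmol/L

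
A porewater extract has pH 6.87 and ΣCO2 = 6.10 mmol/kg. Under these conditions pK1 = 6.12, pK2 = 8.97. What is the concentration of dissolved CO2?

[CO2*] = 0.915 mmol/kg

α₀ = 1 / (1 + K1/[H⁺] + K1K2/[H⁺]²) = 1 / (1 + 10^+0.75 + 10^-1.35)
   = 1 / (1 + 5.6234 + 0.044668) = 1/6.6681 = 0.1500
[CO2*] = α₀ × DIC = 0.1500 × 6.10 = 0.915 mmol/kg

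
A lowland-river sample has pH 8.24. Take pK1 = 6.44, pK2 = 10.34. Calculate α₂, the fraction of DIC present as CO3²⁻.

α₂ = 0.00776

α₂ = 1 / (1 + [H⁺]/K2 + [H⁺]²/(K1K2)) = 1 / (1 + 10^+2.10 + 10^+0.30)
   = 1 / (1 + 125.89 + 1.9953) = 1/128.89 = 0.007759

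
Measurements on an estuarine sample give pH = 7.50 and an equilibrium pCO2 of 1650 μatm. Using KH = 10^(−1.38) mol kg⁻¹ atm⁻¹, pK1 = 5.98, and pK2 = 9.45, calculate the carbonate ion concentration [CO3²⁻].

[CO3²⁻] = 0.0256 mmol/kg

[CO2*] = KH · pCO2 = 10^(−1.38) × 1650×10^-6 = 6.878×10^-5 mol/kg
α₀ = 1/(1 + K1/[H⁺] + K1K2/[H⁺]²) = 1/(1 + 10^+1.52 + 10^-0.43) = 0.02900
DIC = [CO2*]/α₀ = 6.878×10^-5 / 0.02900 = 2.372 mmol/kg
[CO3²⁻] = α₂·DIC; α₂ = 0.01077, so [CO3²⁻] = 0.01077 × 2.372 = 0.0256 mmol/kg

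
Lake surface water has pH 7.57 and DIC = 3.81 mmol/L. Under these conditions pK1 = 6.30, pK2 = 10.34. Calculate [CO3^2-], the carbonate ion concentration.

[CO3²⁻] = 6.13 μmol/L

α₂ = 1 / (1 + [H⁺]/K2 + [H⁺]²/(K1K2)) = 1 / (1 + 10^+2.77 + 10^+1.50)
   = 1 / (1 + 588.84 + 31.623) = 1/621.47 = 0.001609
[CO3²⁻] = α₂ × DIC = 0.001609 × 3.81 = 0.00613 mmol/L = 6.13 μmol/L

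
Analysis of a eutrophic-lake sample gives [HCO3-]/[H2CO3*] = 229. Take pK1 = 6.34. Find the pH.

From K1 = [H⁺][HCO3-]/[H2CO3*]:  pH = pK1 + log₁₀([HCO3-]/[H2CO3*])
log₁₀(229) = +2.360
pH = 6.34 + (+2.360) = 8.70

pH = 8.70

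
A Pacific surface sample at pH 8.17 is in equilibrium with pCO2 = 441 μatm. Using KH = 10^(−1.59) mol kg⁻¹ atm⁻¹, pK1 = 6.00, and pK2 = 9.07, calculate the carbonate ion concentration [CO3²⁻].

[CO3²⁻] = 0.211 mmol/kg

[CO2*] = KH · pCO2 = 10^(−1.59) × 441×10^-6 = 1.134×10^-5 mol/kg
α₀ = 1/(1 + K1/[H⁺] + K1K2/[H⁺]²) = 1/(1 + 10^+2.17 + 10^+1.27) = 0.005969
DIC = [CO2*]/α₀ = 1.134×10^-5 / 0.005969 = 1.899 mmol/kg
[CO3²⁻] = α₂·DIC; α₂ = 0.1111, so [CO3²⁻] = 0.1111 × 1.899 = 0.211 mmol/kg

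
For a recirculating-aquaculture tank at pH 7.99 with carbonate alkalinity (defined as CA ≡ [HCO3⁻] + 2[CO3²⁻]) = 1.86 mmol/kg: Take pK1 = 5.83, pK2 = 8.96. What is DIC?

DIC = 1.71 mmol/kg

CA = [HCO3⁻] + 2[CO3²⁻] = (α₁ + 2α₂)·DIC
At pH 7.99: [H⁺]/K1 = 10^-2.16 = 0.0069183, K2/[H⁺] = 10^-0.97 = 0.10715
α₁ = 1/(1 + 0.0069183 + 0.10715) = 1/1.1141 = 0.8976; α₂ = α₁·K2/[H⁺] = 0.09618
α₁ + 2α₂ = 1.0900
DIC = CA / (α₁ + 2α₂) = 1.86 / 1.0900 = 1.71 mmol/kg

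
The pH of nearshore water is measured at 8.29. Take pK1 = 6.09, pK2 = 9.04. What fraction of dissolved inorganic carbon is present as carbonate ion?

α₂ = 1 / (1 + [H⁺]/K2 + [H⁺]²/(K1K2)) = 1 / (1 + 10^+0.75 + 10^-1.45)
   = 1 / (1 + 5.6234 + 0.035481) = 1/6.6589 = 0.1502

α₂ = 0.150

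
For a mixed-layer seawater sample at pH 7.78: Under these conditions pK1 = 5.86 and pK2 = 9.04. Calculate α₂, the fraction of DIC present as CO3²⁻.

α₂ = 0.0515

α₂ = 1 / (1 + [H⁺]/K2 + [H⁺]²/(K1K2)) = 1 / (1 + 10^+1.26 + 10^-0.66)
   = 1 / (1 + 18.197 + 0.21878) = 1/19.416 = 0.05150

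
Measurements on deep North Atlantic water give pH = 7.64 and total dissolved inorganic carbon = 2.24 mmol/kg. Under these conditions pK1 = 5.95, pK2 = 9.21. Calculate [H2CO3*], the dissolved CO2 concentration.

[CO2*] = 0.0437 mmol/kg

α₀ = 1 / (1 + K1/[H⁺] + K1K2/[H⁺]²) = 1 / (1 + 10^+1.69 + 10^+0.12)
   = 1 / (1 + 48.978 + 1.3183) = 1/51.296 = 0.01949
[CO2*] = α₀ × DIC = 0.01949 × 2.24 = 0.0437 mmol/kg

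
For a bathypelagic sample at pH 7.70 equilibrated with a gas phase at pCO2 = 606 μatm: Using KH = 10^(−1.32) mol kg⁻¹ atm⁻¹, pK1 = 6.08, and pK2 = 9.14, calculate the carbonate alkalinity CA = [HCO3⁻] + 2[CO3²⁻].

CA = 1.30 mmol/kg

[CO2*] = KH · pCO2 = 10^(−1.32) × 606×10^-6 = 2.900×10^-5 mol/kg
α₀ = 1/(1 + K1/[H⁺] + K1K2/[H⁺]²) = 1/(1 + 10^+1.62 + 10^+0.18) = 0.02262
DIC = [CO2*]/α₀ = 2.900×10^-5 / 0.02262 = 1.282 mmol/kg
CA = (α₁ + 2α₂)·DIC = (0.9431 + 2×0.03424) × 1.282 = 1.30 mmol/kg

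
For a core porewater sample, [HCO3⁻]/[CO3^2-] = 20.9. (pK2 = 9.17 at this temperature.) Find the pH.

pH = 7.85

From K2 = [H⁺][CO3^2-]/[HCO3⁻]:  pH = pK2 − log₁₀([HCO3⁻]/[CO3^2-])
log₁₀(20.9) = +1.320
pH = 9.17 − (+1.320) = 7.85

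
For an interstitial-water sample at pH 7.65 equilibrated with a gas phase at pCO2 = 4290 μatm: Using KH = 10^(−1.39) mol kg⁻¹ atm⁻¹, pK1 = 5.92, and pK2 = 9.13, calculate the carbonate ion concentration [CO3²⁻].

[CO3²⁻] = 0.311 mmol/kg

[CO2*] = KH · pCO2 = 10^(−1.39) × 4290×10^-6 = 1.748×10^-4 mol/kg
α₀ = 1/(1 + K1/[H⁺] + K1K2/[H⁺]²) = 1/(1 + 10^+1.73 + 10^+0.25) = 0.01770
DIC = [CO2*]/α₀ = 1.748×10^-4 / 0.01770 = 9.871 mmol/kg
[CO3²⁻] = α₂·DIC; α₂ = 0.03148, so [CO3²⁻] = 0.03148 × 9.871 = 0.311 mmol/kg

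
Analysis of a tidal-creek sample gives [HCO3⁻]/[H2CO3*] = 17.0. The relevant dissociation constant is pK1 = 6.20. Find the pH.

pH = 7.43

From K1 = [H⁺][HCO3⁻]/[H2CO3*]:  pH = pK1 + log₁₀([HCO3⁻]/[H2CO3*])
log₁₀(17.0) = +1.230
pH = 6.20 + (+1.230) = 7.43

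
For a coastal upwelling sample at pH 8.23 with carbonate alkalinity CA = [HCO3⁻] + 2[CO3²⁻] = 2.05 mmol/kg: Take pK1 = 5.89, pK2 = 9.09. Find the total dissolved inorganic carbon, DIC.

DIC = 1.84 mmol/kg

CA = [HCO3⁻] + 2[CO3²⁻] = (α₁ + 2α₂)·DIC
At pH 8.23: [H⁺]/K1 = 10^-2.34 = 0.0045709, K2/[H⁺] = 10^-0.86 = 0.13804
α₁ = 1/(1 + 0.0045709 + 0.13804) = 1/1.1426 = 0.8752; α₂ = α₁·K2/[H⁺] = 0.1208
α₁ + 2α₂ = 1.1168
DIC = CA / (α₁ + 2α₂) = 2.05 / 1.1168 = 1.84 mmol/kg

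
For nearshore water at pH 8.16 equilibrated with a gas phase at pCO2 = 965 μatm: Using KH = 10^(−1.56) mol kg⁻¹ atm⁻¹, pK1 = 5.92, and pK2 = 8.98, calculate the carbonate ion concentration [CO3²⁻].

[CO2*] = KH · pCO2 = 10^(−1.56) × 965×10^-6 = 2.658×10^-5 mol/kg
α₀ = 1/(1 + K1/[H⁺] + K1K2/[H⁺]²) = 1/(1 + 10^+2.24 + 10^+1.42) = 0.004973
DIC = [CO2*]/α₀ = 2.658×10^-5 / 0.004973 = 5.344 mmol/kg
[CO3²⁻] = α₂·DIC; α₂ = 0.1308, so [CO3²⁻] = 0.1308 × 5.344 = 0.699 mmol/kg

[CO3²⁻] = 0.699 mmol/kg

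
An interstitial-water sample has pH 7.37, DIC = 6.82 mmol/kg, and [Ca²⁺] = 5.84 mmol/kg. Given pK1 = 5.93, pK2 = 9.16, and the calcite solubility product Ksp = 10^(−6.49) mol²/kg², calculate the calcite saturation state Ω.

Ω = 1.90

α₂ = 1 / (1 + [H⁺]/K2 + [H⁺]²/(K1K2)) = 1 / (1 + 10^+1.79 + 10^+0.35)
   = 1 / (1 + 61.660 + 2.2387) = 1/64.898 = 0.01541
[CO3²⁻] = α₂ × DIC = 0.01541 × 6.82 = 0.1051 mmol/kg
Ksp = 10^(−6.49) = 3.236×10^-7
Ω = [Ca²⁺][CO3²⁻]/Ksp = (5.84×10^-3)(1.051×10^-4) / 3.236×10^-7 = 1.90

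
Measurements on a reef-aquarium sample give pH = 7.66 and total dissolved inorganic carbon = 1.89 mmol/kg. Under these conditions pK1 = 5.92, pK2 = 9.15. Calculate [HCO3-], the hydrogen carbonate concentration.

α₁ = 1 / (1 + [H⁺]/K1 + K2/[H⁺]) = 1 / (1 + 10^-1.74 + 10^-1.49)
   = 1 / (1 + 0.018197 + 0.032359) = 1/1.0506 = 0.9519
[HCO3⁻] = α₁ × DIC = 0.9519 × 1.89 = 1.80 mmol/kg

[HCO3⁻] = 1.80 mmol/kg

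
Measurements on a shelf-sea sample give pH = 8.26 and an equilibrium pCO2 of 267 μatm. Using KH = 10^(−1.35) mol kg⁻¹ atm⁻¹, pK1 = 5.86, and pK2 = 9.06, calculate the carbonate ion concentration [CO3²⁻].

[CO2*] = KH · pCO2 = 10^(−1.35) × 267×10^-6 = 1.193×10^-5 mol/kg
α₀ = 1/(1 + K1/[H⁺] + K1K2/[H⁺]²) = 1/(1 + 10^+2.40 + 10^+1.60) = 0.003425
DIC = [CO2*]/α₀ = 1.193×10^-5 / 0.003425 = 3.483 mmol/kg
[CO3²⁻] = α₂·DIC; α₂ = 0.1363, so [CO3²⁻] = 0.1363 × 3.483 = 0.475 mmol/kg

[CO3²⁻] = 0.475 mmol/kg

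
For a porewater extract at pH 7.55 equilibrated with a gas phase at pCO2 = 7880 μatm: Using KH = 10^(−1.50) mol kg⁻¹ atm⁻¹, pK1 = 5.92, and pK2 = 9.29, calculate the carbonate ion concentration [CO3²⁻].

[CO3²⁻] = 0.193 mmol/kg

[CO2*] = KH · pCO2 = 10^(−1.50) × 7880×10^-6 = 2.492×10^-4 mol/kg
α₀ = 1/(1 + K1/[H⁺] + K1K2/[H⁺]²) = 1/(1 + 10^+1.63 + 10^-0.11) = 0.02251
DIC = [CO2*]/α₀ = 2.492×10^-4 / 0.02251 = 11.07 mmol/kg
[CO3²⁻] = α₂·DIC; α₂ = 0.01747, so [CO3²⁻] = 0.01747 × 11.07 = 0.193 mmol/kg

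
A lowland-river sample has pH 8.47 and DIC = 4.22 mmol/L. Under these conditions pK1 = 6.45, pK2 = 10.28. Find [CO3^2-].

α₂ = 1 / (1 + [H⁺]/K2 + [H⁺]²/(K1K2)) = 1 / (1 + 10^+1.81 + 10^-0.21)
   = 1 / (1 + 64.565 + 0.61660) = 1/66.182 = 0.01511
[CO3²⁻] = α₂ × DIC = 0.01511 × 4.22 = 0.0638 mmol/L

[CO3²⁻] = 0.0638 mmol/L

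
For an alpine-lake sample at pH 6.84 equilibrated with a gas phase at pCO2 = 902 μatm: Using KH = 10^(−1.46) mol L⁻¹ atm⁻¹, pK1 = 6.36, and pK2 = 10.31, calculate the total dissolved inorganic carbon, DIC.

DIC = 0.126 mmol/L

[CO2*] = KH · pCO2 = 10^(−1.46) × 902×10^-6 = 3.128×10^-5 mol/L
α₀ = 1/(1 + K1/[H⁺] + K1K2/[H⁺]²) = 1/(1 + 10^+0.48 + 10^-2.99) = 0.2487
DIC = [CO2*]/α₀ = 3.128×10^-5 / 0.2487 = 0.126 mmol/L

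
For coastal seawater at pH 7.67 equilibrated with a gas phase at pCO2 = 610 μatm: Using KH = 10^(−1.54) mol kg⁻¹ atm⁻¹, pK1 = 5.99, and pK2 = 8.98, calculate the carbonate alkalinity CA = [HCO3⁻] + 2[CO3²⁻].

[CO2*] = KH · pCO2 = 10^(−1.54) × 610×10^-6 = 1.759×10^-5 mol/kg
α₀ = 1/(1 + K1/[H⁺] + K1K2/[H⁺]²) = 1/(1 + 10^+1.68 + 10^+0.37) = 0.01953
DIC = [CO2*]/α₀ = 1.759×10^-5 / 0.01953 = 0.9009 mmol/kg
CA = (α₁ + 2α₂)·DIC = (0.9347 + 2×0.04578) × 0.9009 = 0.925 mmol/kg

CA = 0.925 mmol/kg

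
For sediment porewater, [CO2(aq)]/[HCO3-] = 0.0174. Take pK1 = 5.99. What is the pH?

From K1 = [H⁺][HCO3-]/[CO2(aq)]:  pH = pK1 − log₁₀([CO2(aq)]/[HCO3-])
log₁₀(0.0174) = -1.759
pH = 5.99 − (-1.759) = 7.75

pH = 7.75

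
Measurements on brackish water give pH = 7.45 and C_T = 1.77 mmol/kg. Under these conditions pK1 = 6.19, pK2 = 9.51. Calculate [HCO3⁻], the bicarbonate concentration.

[HCO3⁻] = 1.66 mmol/kg

α₁ = 1 / (1 + [H⁺]/K1 + K2/[H⁺]) = 1 / (1 + 10^-1.26 + 10^-2.06)
   = 1 / (1 + 0.054954 + 0.0087096) = 1/1.0637 = 0.9401
[HCO3⁻] = α₁ × DIC = 0.9401 × 1.77 = 1.66 mmol/kg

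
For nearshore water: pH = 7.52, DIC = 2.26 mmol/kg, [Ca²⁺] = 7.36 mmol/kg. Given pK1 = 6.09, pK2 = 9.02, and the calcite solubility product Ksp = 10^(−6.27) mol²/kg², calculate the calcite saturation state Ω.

Ω = 0.916

α₂ = 1 / (1 + [H⁺]/K2 + [H⁺]²/(K1K2)) = 1 / (1 + 10^+1.50 + 10^+0.07)
   = 1 / (1 + 31.623 + 1.1749) = 1/33.798 = 0.02959
[CO3²⁻] = α₂ × DIC = 0.02959 × 2.26 = 0.06687 mmol/kg
Ksp = 10^(−6.27) = 5.370×10^-7
Ω = [Ca²⁺][CO3²⁻]/Ksp = (7.36×10^-3)(6.687×10^-5) / 5.370×10^-7 = 0.916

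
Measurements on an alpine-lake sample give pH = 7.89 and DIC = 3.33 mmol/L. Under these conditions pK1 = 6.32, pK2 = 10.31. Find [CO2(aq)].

α₀ = 1 / (1 + K1/[H⁺] + K1K2/[H⁺]²) = 1 / (1 + 10^+1.57 + 10^-0.85)
   = 1 / (1 + 37.154 + 0.14125) = 1/38.295 = 0.02611
[CO2*] = α₀ × DIC = 0.02611 × 3.33 = 0.0870 mmol/L

[CO2*] = 0.0870 mmol/L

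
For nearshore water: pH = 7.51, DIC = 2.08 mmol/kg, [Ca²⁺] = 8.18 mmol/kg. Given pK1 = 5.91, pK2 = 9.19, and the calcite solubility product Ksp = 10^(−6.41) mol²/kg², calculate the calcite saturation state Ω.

α₂ = 1 / (1 + [H⁺]/K2 + [H⁺]²/(K1K2)) = 1 / (1 + 10^+1.68 + 10^+0.08)
   = 1 / (1 + 47.863 + 1.2023) = 1/50.065 = 0.01997
[CO3²⁻] = α₂ × DIC = 0.01997 × 2.08 = 0.04155 mmol/kg
Ksp = 10^(−6.41) = 3.890×10^-7
Ω = [Ca²⁺][CO3²⁻]/Ksp = (8.18×10^-3)(4.155×10^-5) / 3.890×10^-7 = 0.874

Ω = 0.874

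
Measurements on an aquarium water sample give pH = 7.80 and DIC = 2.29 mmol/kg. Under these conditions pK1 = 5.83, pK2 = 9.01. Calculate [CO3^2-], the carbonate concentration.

α₂ = 1 / (1 + [H⁺]/K2 + [H⁺]²/(K1K2)) = 1 / (1 + 10^+1.21 + 10^-0.76)
   = 1 / (1 + 16.218 + 0.17378) = 1/17.392 = 0.05750
[CO3²⁻] = α₂ × DIC = 0.05750 × 2.29 = 0.132 mmol/kg

[CO3²⁻] = 0.132 mmol/kg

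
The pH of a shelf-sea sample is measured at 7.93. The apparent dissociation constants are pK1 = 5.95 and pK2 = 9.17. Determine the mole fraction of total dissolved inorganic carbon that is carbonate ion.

α₂ = 1 / (1 + [H⁺]/K2 + [H⁺]²/(K1K2)) = 1 / (1 + 10^+1.24 + 10^-0.74)
   = 1 / (1 + 17.378 + 0.18197) = 1/18.560 = 0.05388

α₂ = 0.0539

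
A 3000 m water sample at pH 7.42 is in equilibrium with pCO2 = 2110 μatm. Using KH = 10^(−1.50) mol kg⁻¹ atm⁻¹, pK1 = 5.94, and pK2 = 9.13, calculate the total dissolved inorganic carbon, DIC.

[CO2*] = KH · pCO2 = 10^(−1.50) × 2110×10^-6 = 6.672×10^-5 mol/kg
α₀ = 1/(1 + K1/[H⁺] + K1K2/[H⁺]²) = 1/(1 + 10^+1.48 + 10^-0.23) = 0.03146
DIC = [CO2*]/α₀ = 6.672×10^-5 / 0.03146 = 2.12 mmol/kg

DIC = 2.12 mmol/kg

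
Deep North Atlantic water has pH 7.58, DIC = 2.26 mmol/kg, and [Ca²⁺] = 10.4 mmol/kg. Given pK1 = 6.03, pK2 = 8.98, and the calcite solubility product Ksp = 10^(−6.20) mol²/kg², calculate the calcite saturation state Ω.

Ω = 1.39

α₂ = 1 / (1 + [H⁺]/K2 + [H⁺]²/(K1K2)) = 1 / (1 + 10^+1.40 + 10^-0.15)
   = 1 / (1 + 25.119 + 0.70795) = 1/26.827 = 0.03728
[CO3²⁻] = α₂ × DIC = 0.03728 × 2.26 = 0.08424 mmol/kg
Ksp = 10^(−6.20) = 6.310×10^-7
Ω = [Ca²⁺][CO3²⁻]/Ksp = (10.4×10^-3)(8.424×10^-5) / 6.310×10^-7 = 1.39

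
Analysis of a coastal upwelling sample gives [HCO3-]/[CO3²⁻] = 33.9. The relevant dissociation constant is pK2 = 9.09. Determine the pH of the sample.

From K2 = [H⁺][CO3²⁻]/[HCO3-]:  pH = pK2 − log₁₀([HCO3-]/[CO3²⁻])
log₁₀(33.9) = +1.530
pH = 9.09 − (+1.530) = 7.56

pH = 7.56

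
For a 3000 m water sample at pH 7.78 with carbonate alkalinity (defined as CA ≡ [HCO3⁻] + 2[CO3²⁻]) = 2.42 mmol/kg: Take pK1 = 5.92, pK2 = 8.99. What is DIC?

DIC = 2.32 mmol/kg

CA = [HCO3⁻] + 2[CO3²⁻] = (α₁ + 2α₂)·DIC
At pH 7.78: [H⁺]/K1 = 10^-1.86 = 0.013804, K2/[H⁺] = 10^-1.21 = 0.061660
α₁ = 1/(1 + 0.013804 + 0.061660) = 1/1.0755 = 0.9298; α₂ = α₁·K2/[H⁺] = 0.05733
α₁ + 2α₂ = 1.0445
DIC = CA / (α₁ + 2α₂) = 2.42 / 1.0445 = 2.32 mmol/kg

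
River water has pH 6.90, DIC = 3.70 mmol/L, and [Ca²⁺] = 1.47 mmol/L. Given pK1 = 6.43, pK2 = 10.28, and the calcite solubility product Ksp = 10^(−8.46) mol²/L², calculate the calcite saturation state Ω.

Ω = 0.488

α₂ = 1 / (1 + [H⁺]/K2 + [H⁺]²/(K1K2)) = 1 / (1 + 10^+3.38 + 10^+2.91)
   = 1 / (1 + 2398.8 + 812.83) = 1/3212.7 = 0.0003113
[CO3²⁻] = α₂ × DIC = 0.0003113 × 3.70 = 0.001152 mmol/L = 1.152 μmol/L
Ksp = 10^(−8.46) = 3.467×10^-9
Ω = [Ca²⁺][CO3²⁻]/Ksp = (1.47×10^-3)(1.152×10^-6) / 3.467×10^-9 = 0.488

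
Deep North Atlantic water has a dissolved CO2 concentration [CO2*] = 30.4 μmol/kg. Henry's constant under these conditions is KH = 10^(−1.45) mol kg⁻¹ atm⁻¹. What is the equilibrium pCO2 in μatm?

pCO2 = 857 μatm

KH = 10^(−1.45) = 3.548×10^-2 mol kg⁻¹ atm⁻¹
pCO2 = [CO2*]/KH = 30.4×10^-6 / 3.548×10^-2 = 8.57×10^-4 atm = 857 μatm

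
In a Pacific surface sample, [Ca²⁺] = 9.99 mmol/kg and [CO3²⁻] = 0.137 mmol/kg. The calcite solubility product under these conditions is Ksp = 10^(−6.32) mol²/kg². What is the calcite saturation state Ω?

Ω = 2.86

Ksp = 10^(−6.32) = 4.786×10^-7
Ω = [Ca²⁺][CO3²⁻]/Ksp = (9.99×10^-3)(0.137×10^-3) / 4.786×10^-7 = 2.86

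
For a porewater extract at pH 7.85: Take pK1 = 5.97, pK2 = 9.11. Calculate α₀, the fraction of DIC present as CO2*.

α₀ = 0.0123

α₀ = 1 / (1 + K1/[H⁺] + K1K2/[H⁺]²) = 1 / (1 + 10^+1.88 + 10^+0.62)
   = 1 / (1 + 75.858 + 4.1687) = 1/81.026 = 0.01234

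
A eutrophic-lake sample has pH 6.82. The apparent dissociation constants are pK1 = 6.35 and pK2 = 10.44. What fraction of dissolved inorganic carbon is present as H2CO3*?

α₀ = 1 / (1 + K1/[H⁺] + K1K2/[H⁺]²) = 1 / (1 + 10^+0.47 + 10^-3.15)
   = 1 / (1 + 2.9512 + 0.00070795) = 1/3.9519 = 0.2530

α₀ = 0.253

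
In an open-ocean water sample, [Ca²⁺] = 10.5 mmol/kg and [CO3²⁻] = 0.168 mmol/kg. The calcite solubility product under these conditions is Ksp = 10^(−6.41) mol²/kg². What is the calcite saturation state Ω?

Ksp = 10^(−6.41) = 3.890×10^-7
Ω = [Ca²⁺][CO3²⁻]/Ksp = (10.5×10^-3)(0.168×10^-3) / 3.890×10^-7 = 4.53

Ω = 4.53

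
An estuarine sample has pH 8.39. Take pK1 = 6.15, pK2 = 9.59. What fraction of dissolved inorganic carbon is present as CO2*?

α₀ = 1 / (1 + K1/[H⁺] + K1K2/[H⁺]²) = 1 / (1 + 10^+2.24 + 10^+1.04)
   = 1 / (1 + 173.78 + 10.965) = 1/185.74 = 0.005384

α₀ = 0.00538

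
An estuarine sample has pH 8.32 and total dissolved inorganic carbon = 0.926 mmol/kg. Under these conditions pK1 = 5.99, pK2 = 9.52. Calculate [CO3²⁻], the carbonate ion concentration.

[CO3²⁻] = 0.0547 mmol/kg

α₂ = 1 / (1 + [H⁺]/K2 + [H⁺]²/(K1K2)) = 1 / (1 + 10^+1.20 + 10^-1.13)
   = 1 / (1 + 15.849 + 0.074131) = 1/16.923 = 0.05909
[CO3²⁻] = α₂ × DIC = 0.05909 × 0.926 = 0.0547 mmol/kg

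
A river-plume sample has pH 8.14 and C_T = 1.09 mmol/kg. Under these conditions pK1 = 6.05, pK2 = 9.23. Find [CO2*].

[CO2*] = 8.13 μmol/kg

α₀ = 1 / (1 + K1/[H⁺] + K1K2/[H⁺]²) = 1 / (1 + 10^+2.09 + 10^+1.00)
   = 1 / (1 + 123.03 + 10.000) = 1/134.03 = 0.007461
[CO2*] = α₀ × DIC = 0.007461 × 1.09 = 0.00813 mmol/kg = 8.13 μmol/kg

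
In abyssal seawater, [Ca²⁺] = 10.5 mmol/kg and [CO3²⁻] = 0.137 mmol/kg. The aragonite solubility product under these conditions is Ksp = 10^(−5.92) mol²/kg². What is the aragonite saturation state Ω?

Ω = 1.20

Ksp = 10^(−5.92) = 1.202×10^-6
Ω = [Ca²⁺][CO3²⁻]/Ksp = (10.5×10^-3)(0.137×10^-3) / 1.202×10^-6 = 1.20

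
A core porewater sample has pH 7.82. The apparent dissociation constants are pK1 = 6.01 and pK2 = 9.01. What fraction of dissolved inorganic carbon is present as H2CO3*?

α₀ = 0.0143

α₀ = 1 / (1 + K1/[H⁺] + K1K2/[H⁺]²) = 1 / (1 + 10^+1.81 + 10^+0.62)
   = 1 / (1 + 64.565 + 4.1687) = 1/69.734 = 0.01434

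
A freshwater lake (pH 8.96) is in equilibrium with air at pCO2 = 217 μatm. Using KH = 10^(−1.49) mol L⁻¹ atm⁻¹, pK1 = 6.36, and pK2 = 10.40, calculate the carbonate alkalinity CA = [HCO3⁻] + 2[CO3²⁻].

CA = 3.00 mmol/L

[CO2*] = KH · pCO2 = 10^(−1.49) × 217×10^-6 = 7.022×10^-6 mol/L
α₀ = 1/(1 + K1/[H⁺] + K1K2/[H⁺]²) = 1/(1 + 10^+2.60 + 10^+1.16) = 0.002418
DIC = [CO2*]/α₀ = 7.022×10^-6 / 0.002418 = 2.904 mmol/L
CA = (α₁ + 2α₂)·DIC = (0.9626 + 2×0.03495) × 2.904 = 3.00 mmol/L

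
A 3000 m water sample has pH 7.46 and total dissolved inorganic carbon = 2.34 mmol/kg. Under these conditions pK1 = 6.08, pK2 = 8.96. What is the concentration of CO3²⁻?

α₂ = 1 / (1 + [H⁺]/K2 + [H⁺]²/(K1K2)) = 1 / (1 + 10^+1.50 + 10^+0.12)
   = 1 / (1 + 31.623 + 1.3183) = 1/33.941 = 0.02946
[CO3²⁻] = α₂ × DIC = 0.02946 × 2.34 = 0.0689 mmol/kg

[CO3²⁻] = 0.0689 mmol/kg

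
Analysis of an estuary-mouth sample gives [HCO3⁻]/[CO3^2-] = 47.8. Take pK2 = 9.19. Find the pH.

From K2 = [H⁺][CO3^2-]/[HCO3⁻]:  pH = pK2 − log₁₀([HCO3⁻]/[CO3^2-])
log₁₀(47.8) = +1.679
pH = 9.19 − (+1.679) = 7.51

pH = 7.51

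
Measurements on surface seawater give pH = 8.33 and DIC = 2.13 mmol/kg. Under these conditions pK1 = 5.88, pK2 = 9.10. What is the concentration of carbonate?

[CO3²⁻] = 0.308 mmol/kg

α₂ = 1 / (1 + [H⁺]/K2 + [H⁺]²/(K1K2)) = 1 / (1 + 10^+0.77 + 10^-1.68)
   = 1 / (1 + 5.8884 + 0.020893) = 1/6.9093 = 0.1447
[CO3²⁻] = α₂ × DIC = 0.1447 × 2.13 = 0.308 mmol/kg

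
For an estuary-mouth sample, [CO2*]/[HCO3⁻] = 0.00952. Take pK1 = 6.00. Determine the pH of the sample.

From K1 = [H⁺][HCO3⁻]/[CO2*]:  pH = pK1 − log₁₀([CO2*]/[HCO3⁻])
log₁₀(0.00952) = -2.021
pH = 6.00 − (-2.021) = 8.02

pH = 8.02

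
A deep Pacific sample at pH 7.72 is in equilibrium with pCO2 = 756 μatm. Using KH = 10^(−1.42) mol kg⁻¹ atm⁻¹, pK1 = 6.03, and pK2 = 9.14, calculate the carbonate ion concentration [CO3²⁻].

[CO3²⁻] = 0.0535 mmol/kg

[CO2*] = KH · pCO2 = 10^(−1.42) × 756×10^-6 = 2.874×10^-5 mol/kg
α₀ = 1/(1 + K1/[H⁺] + K1K2/[H⁺]²) = 1/(1 + 10^+1.69 + 10^+0.27) = 0.01929
DIC = [CO2*]/α₀ = 2.874×10^-5 / 0.01929 = 1.490 mmol/kg
[CO3²⁻] = α₂·DIC; α₂ = 0.03592, so [CO3²⁻] = 0.03592 × 1.490 = 0.0535 mmol/kg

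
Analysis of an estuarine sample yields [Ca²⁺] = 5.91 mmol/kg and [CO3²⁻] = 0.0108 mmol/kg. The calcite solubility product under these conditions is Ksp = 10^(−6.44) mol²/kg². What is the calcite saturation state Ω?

Ω = 0.176

Ksp = 10^(−6.44) = 3.631×10^-7
Ω = [Ca²⁺][CO3²⁻]/Ksp = (5.91×10^-3)(0.0108×10^-3) / 3.631×10^-7 = 0.176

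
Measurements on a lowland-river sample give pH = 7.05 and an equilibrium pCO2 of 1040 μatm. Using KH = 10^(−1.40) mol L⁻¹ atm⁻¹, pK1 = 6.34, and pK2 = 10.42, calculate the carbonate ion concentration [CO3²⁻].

[CO2*] = KH · pCO2 = 10^(−1.40) × 1040×10^-6 = 4.140×10^-5 mol/L
α₀ = 1/(1 + K1/[H⁺] + K1K2/[H⁺]²) = 1/(1 + 10^+0.71 + 10^-2.66) = 0.1631
DIC = [CO2*]/α₀ = 4.140×10^-5 / 0.1631 = 0.2538 mmol/L
[CO3²⁻] = α₂·DIC; α₂ = 0.0003568, so [CO3²⁻] = 0.0003568 × 0.2538 = 9.06×10^-5 mmol/L = 0.0906 μmol/L

[CO3²⁻] = 0.0906 μmol/L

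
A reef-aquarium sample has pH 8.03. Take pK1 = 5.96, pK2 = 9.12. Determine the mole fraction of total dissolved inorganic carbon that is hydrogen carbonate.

α₁ = 1 / (1 + [H⁺]/K1 + K2/[H⁺]) = 1 / (1 + 10^-2.07 + 10^-1.09)
   = 1 / (1 + 0.0085114 + 0.081283) = 1/1.0898 = 0.9176

α₁ = 0.918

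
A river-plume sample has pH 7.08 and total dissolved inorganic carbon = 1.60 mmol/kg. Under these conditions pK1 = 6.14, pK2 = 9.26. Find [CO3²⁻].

α₂ = 1 / (1 + [H⁺]/K2 + [H⁺]²/(K1K2)) = 1 / (1 + 10^+2.18 + 10^+1.24)
   = 1 / (1 + 151.36 + 17.378) = 1/169.73 = 0.005892
[CO3²⁻] = α₂ × DIC = 0.005892 × 1.60 = 0.00943 mmol/kg = 9.43 μmol/kg

[CO3²⁻] = 9.43 μmol/kg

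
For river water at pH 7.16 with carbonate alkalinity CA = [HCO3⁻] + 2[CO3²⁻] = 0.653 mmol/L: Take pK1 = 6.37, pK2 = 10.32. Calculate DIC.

DIC = 0.758 mmol/L

CA = [HCO3⁻] + 2[CO3²⁻] = (α₁ + 2α₂)·DIC
At pH 7.16: [H⁺]/K1 = 10^-0.79 = 0.16218, K2/[H⁺] = 10^-3.16 = 0.00069183
α₁ = 1/(1 + 0.16218 + 0.00069183) = 1/1.1629 = 0.8599; α₂ = α₁·K2/[H⁺] = 0.0005949
α₁ + 2α₂ = 0.8611
DIC = CA / (α₁ + 2α₂) = 0.653 / 0.8611 = 0.758 mmol/L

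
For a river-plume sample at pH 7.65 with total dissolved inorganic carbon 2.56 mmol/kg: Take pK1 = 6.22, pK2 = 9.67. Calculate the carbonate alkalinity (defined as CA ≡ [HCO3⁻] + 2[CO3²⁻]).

CA = [HCO3⁻] + 2[CO3²⁻] = (α₁ + 2α₂)·DIC
At pH 7.65: [H⁺]/K1 = 10^-1.43 = 0.037154, K2/[H⁺] = 10^-2.02 = 0.0095499
α₁ = 1/(1 + 0.037154 + 0.0095499) = 1/1.0467 = 0.9554; α₂ = α₁·K2/[H⁺] = 0.009124
α₁ + 2α₂ = 0.9736
CA = 0.9736 × 2.56 = 2.49 mmol/kg

CA = 2.49 mmol/kg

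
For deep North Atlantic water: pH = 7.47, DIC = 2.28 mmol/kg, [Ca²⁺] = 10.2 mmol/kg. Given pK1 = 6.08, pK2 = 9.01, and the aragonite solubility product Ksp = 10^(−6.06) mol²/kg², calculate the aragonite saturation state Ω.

α₂ = 1 / (1 + [H⁺]/K2 + [H⁺]²/(K1K2)) = 1 / (1 + 10^+1.54 + 10^+0.15)
   = 1 / (1 + 34.674 + 1.4125) = 1/37.086 = 0.02696
[CO3²⁻] = α₂ × DIC = 0.02696 × 2.28 = 0.06148 mmol/kg
Ksp = 10^(−6.06) = 8.710×10^-7
Ω = [Ca²⁺][CO3²⁻]/Ksp = (10.2×10^-3)(6.148×10^-5) / 8.710×10^-7 = 0.720

Ω = 0.720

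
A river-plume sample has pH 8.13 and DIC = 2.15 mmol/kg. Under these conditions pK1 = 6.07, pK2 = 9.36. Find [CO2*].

[CO2*] = 17.5 μmol/kg

α₀ = 1 / (1 + K1/[H⁺] + K1K2/[H⁺]²) = 1 / (1 + 10^+2.06 + 10^+0.83)
   = 1 / (1 + 114.82 + 6.7608) = 1/122.58 = 0.008158
[CO2*] = α₀ × DIC = 0.008158 × 2.15 = 0.0175 mmol/kg = 17.5 μmol/kg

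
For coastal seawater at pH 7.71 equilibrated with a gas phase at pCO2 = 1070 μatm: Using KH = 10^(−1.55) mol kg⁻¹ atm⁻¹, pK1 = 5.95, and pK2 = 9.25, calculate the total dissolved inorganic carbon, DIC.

[CO2*] = KH · pCO2 = 10^(−1.55) × 1070×10^-6 = 3.016×10^-5 mol/kg
α₀ = 1/(1 + K1/[H⁺] + K1K2/[H⁺]²) = 1/(1 + 10^+1.76 + 10^+0.22) = 0.01661
DIC = [CO2*]/α₀ = 3.016×10^-5 / 0.01661 = 1.82 mmol/kg

DIC = 1.82 mmol/kg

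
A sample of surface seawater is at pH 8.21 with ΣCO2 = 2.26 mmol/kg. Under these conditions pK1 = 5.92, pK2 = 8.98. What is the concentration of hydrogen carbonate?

[HCO3⁻] = 1.92 mmol/kg

α₁ = 1 / (1 + [H⁺]/K1 + K2/[H⁺]) = 1 / (1 + 10^-2.29 + 10^-0.77)
   = 1 / (1 + 0.0051286 + 0.16982) = 1/1.1750 = 0.8511
[HCO3⁻] = α₁ × DIC = 0.8511 × 2.26 = 1.92 mmol/kg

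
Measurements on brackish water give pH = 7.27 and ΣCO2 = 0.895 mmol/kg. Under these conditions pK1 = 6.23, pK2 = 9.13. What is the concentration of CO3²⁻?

[CO3²⁻] = 11.2 μmol/kg

α₂ = 1 / (1 + [H⁺]/K2 + [H⁺]²/(K1K2)) = 1 / (1 + 10^+1.86 + 10^+0.82)
   = 1 / (1 + 72.444 + 6.6069) = 1/80.051 = 0.01249
[CO3²⁻] = α₂ × DIC = 0.01249 × 0.895 = 0.0112 mmol/kg = 11.2 μmol/kg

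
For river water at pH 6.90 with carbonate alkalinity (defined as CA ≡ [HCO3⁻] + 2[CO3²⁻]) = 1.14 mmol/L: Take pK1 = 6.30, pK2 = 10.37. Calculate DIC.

CA = [HCO3⁻] + 2[CO3²⁻] = (α₁ + 2α₂)·DIC
At pH 6.90: [H⁺]/K1 = 10^-0.60 = 0.25119, K2/[H⁺] = 10^-3.47 = 0.00033884
α₁ = 1/(1 + 0.25119 + 0.00033884) = 1/1.2515 = 0.7990; α₂ = α₁·K2/[H⁺] = 0.0002707
α₁ + 2α₂ = 0.7996
DIC = CA / (α₁ + 2α₂) = 1.14 / 0.7996 = 1.43 mmol/L

DIC = 1.43 mmol/L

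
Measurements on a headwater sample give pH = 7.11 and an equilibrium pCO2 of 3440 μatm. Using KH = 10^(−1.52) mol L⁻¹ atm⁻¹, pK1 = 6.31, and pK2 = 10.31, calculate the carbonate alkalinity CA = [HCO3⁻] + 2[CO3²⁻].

CA = 0.656 mmol/L

[CO2*] = KH · pCO2 = 10^(−1.52) × 3440×10^-6 = 1.039×10^-4 mol/L
α₀ = 1/(1 + K1/[H⁺] + K1K2/[H⁺]²) = 1/(1 + 10^+0.80 + 10^-2.40) = 0.1367
DIC = [CO2*]/α₀ = 1.039×10^-4 / 0.1367 = 0.7598 mmol/L
CA = (α₁ + 2α₂)·DIC = (0.8627 + 2×0.0005443) × 0.7598 = 0.656 mmol/L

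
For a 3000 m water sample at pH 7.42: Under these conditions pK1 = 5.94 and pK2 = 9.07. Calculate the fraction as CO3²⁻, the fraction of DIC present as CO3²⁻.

α₂ = 0.0212

α₂ = 1 / (1 + [H⁺]/K2 + [H⁺]²/(K1K2)) = 1 / (1 + 10^+1.65 + 10^+0.17)
   = 1 / (1 + 44.668 + 1.4791) = 1/47.147 = 0.02121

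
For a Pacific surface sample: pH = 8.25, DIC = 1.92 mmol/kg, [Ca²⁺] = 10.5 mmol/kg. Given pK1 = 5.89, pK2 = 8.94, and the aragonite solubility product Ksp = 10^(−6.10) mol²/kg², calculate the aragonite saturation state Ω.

Ω = 4.29

α₂ = 1 / (1 + [H⁺]/K2 + [H⁺]²/(K1K2)) = 1 / (1 + 10^+0.69 + 10^-1.67)
   = 1 / (1 + 4.8978 + 0.021380) = 1/5.9192 = 0.1689
[CO3²⁻] = α₂ × DIC = 0.1689 × 1.92 = 0.3244 mmol/kg
Ksp = 10^(−6.10) = 7.943×10^-7
Ω = [Ca²⁺][CO3²⁻]/Ksp = (10.5×10^-3)(3.244×10^-4) / 7.943×10^-7 = 4.29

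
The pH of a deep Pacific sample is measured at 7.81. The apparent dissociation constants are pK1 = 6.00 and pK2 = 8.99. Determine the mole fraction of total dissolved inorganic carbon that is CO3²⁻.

α₂ = 0.0611

α₂ = 1 / (1 + [H⁺]/K2 + [H⁺]²/(K1K2)) = 1 / (1 + 10^+1.18 + 10^-0.63)
   = 1 / (1 + 15.136 + 0.23442) = 1/16.370 = 0.06109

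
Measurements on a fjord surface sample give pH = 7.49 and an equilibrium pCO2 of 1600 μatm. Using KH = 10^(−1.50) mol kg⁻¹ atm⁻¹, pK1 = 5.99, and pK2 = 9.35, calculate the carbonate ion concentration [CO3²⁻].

[CO3²⁻] = 0.0221 mmol/kg

[CO2*] = KH · pCO2 = 10^(−1.50) × 1600×10^-6 = 5.060×10^-5 mol/kg
α₀ = 1/(1 + K1/[H⁺] + K1K2/[H⁺]²) = 1/(1 + 10^+1.50 + 10^-0.36) = 0.03025
DIC = [CO2*]/α₀ = 5.060×10^-5 / 0.03025 = 1.673 mmol/kg
[CO3²⁻] = α₂·DIC; α₂ = 0.01320, so [CO3²⁻] = 0.01320 × 1.673 = 0.0221 mmol/kg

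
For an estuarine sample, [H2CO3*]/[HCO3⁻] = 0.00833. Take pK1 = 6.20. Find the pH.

pH = 8.28

From K1 = [H⁺][HCO3⁻]/[H2CO3*]:  pH = pK1 − log₁₀([H2CO3*]/[HCO3⁻])
log₁₀(0.00833) = -2.079
pH = 6.20 − (-2.079) = 8.28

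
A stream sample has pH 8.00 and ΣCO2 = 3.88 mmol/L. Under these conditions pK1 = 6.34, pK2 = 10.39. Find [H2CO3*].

[CO2*] = 0.0827 mmol/L

α₀ = 1 / (1 + K1/[H⁺] + K1K2/[H⁺]²) = 1 / (1 + 10^+1.66 + 10^-0.73)
   = 1 / (1 + 45.709 + 0.18621) = 1/46.895 = 0.02132
[CO2*] = α₀ × DIC = 0.02132 × 3.88 = 0.0827 mmol/L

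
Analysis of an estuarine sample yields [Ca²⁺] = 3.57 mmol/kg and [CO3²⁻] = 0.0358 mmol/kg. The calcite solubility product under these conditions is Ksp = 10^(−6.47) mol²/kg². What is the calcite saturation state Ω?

Ω = 0.377

Ksp = 10^(−6.47) = 3.388×10^-7
Ω = [Ca²⁺][CO3²⁻]/Ksp = (3.57×10^-3)(0.0358×10^-3) / 3.388×10^-7 = 0.377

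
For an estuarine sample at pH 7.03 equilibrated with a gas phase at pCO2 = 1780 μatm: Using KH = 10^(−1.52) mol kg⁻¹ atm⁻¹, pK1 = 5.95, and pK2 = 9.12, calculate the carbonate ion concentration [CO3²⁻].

[CO2*] = KH · pCO2 = 10^(−1.52) × 1780×10^-6 = 5.376×10^-5 mol/kg
α₀ = 1/(1 + K1/[H⁺] + K1K2/[H⁺]²) = 1/(1 + 10^+1.08 + 10^-1.01) = 0.07622
DIC = [CO2*]/α₀ = 5.376×10^-5 / 0.07622 = 0.7053 mmol/kg
[CO3²⁻] = α₂·DIC; α₂ = 0.007448, so [CO3²⁻] = 0.007448 × 0.7053 = 0.00525 mmol/kg = 5.25 μmol/kg

[CO3²⁻] = 5.25 μmol/kg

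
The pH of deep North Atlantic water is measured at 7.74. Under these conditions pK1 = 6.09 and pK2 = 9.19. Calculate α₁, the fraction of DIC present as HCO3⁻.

α₁ = 1 / (1 + [H⁺]/K1 + K2/[H⁺]) = 1 / (1 + 10^-1.65 + 10^-1.45)
   = 1 / (1 + 0.022387 + 0.035481) = 1/1.0579 = 0.9453

α₁ = 0.945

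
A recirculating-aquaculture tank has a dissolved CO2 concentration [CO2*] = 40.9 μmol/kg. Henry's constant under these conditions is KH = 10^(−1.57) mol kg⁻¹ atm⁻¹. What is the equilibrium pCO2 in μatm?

pCO2 = 1520 μatm

KH = 10^(−1.57) = 2.692×10^-2 mol kg⁻¹ atm⁻¹
pCO2 = [CO2*]/KH = 40.9×10^-6 / 2.692×10^-2 = 1.52×10^-3 atm = 1520 μatm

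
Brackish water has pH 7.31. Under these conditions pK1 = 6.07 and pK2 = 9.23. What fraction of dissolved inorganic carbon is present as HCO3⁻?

α₁ = 0.935

α₁ = 1 / (1 + [H⁺]/K1 + K2/[H⁺]) = 1 / (1 + 10^-1.24 + 10^-1.92)
   = 1 / (1 + 0.057544 + 0.012023) = 1/1.0696 = 0.9350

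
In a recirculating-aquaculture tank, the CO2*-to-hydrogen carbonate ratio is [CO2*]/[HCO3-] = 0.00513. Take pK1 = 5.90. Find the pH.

pH = 8.19

From K1 = [H⁺][HCO3-]/[CO2*]:  pH = pK1 − log₁₀([CO2*]/[HCO3-])
log₁₀(0.00513) = -2.290
pH = 5.90 − (-2.290) = 8.19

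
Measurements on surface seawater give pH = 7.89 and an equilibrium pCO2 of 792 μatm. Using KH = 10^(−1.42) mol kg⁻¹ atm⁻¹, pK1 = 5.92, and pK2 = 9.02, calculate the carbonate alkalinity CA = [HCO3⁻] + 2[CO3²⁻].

CA = 3.23 mmol/kg

[CO2*] = KH · pCO2 = 10^(−1.42) × 792×10^-6 = 3.011×10^-5 mol/kg
α₀ = 1/(1 + K1/[H⁺] + K1K2/[H⁺]²) = 1/(1 + 10^+1.97 + 10^+0.84) = 0.009877
DIC = [CO2*]/α₀ = 3.011×10^-5 / 0.009877 = 3.049 mmol/kg
CA = (α₁ + 2α₂)·DIC = (0.9218 + 2×0.06833) × 3.049 = 3.23 mmol/kg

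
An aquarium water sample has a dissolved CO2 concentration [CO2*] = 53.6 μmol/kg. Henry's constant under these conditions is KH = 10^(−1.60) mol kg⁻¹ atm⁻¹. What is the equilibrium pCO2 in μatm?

pCO2 = 2130 μatm

KH = 10^(−1.60) = 2.512×10^-2 mol kg⁻¹ atm⁻¹
pCO2 = [CO2*]/KH = 53.6×10^-6 / 2.512×10^-2 = 2.13×10^-3 atm = 2130 μatm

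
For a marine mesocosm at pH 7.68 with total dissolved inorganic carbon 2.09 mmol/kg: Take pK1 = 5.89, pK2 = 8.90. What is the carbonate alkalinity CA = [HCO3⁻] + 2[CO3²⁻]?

CA = [HCO3⁻] + 2[CO3²⁻] = (α₁ + 2α₂)·DIC
At pH 7.68: [H⁺]/K1 = 10^-1.79 = 0.016218, K2/[H⁺] = 10^-1.22 = 0.060256
α₁ = 1/(1 + 0.016218 + 0.060256) = 1/1.0765 = 0.9290; α₂ = α₁·K2/[H⁺] = 0.05598
α₁ + 2α₂ = 1.0409
CA = 1.0409 × 2.09 = 2.18 mmol/kg

CA = 2.18 mmol/kg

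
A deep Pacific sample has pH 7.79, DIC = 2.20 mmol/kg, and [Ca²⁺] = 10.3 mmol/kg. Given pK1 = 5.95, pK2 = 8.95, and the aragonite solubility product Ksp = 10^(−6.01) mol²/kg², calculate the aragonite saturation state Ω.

α₂ = 1 / (1 + [H⁺]/K2 + [H⁺]²/(K1K2)) = 1 / (1 + 10^+1.16 + 10^-0.68)
   = 1 / (1 + 14.454 + 0.20893) = 1/15.663 = 0.06384
[CO3²⁻] = α₂ × DIC = 0.06384 × 2.20 = 0.1405 mmol/kg
Ksp = 10^(−6.01) = 9.772×10^-7
Ω = [Ca²⁺][CO3²⁻]/Ksp = (10.3×10^-3)(1.405×10^-4) / 9.772×10^-7 = 1.48

Ω = 1.48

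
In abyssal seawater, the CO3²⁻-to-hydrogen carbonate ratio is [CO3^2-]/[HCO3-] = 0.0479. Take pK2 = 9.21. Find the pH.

pH = 7.89

From K2 = [H⁺][CO3^2-]/[HCO3-]:  pH = pK2 + log₁₀([CO3^2-]/[HCO3-])
log₁₀(0.0479) = -1.320
pH = 9.21 + (-1.320) = 7.89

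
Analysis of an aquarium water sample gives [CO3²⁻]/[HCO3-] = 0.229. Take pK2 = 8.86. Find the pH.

pH = 8.22

From K2 = [H⁺][CO3²⁻]/[HCO3-]:  pH = pK2 + log₁₀([CO3²⁻]/[HCO3-])
log₁₀(0.229) = -0.640
pH = 8.86 + (-0.640) = 8.22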